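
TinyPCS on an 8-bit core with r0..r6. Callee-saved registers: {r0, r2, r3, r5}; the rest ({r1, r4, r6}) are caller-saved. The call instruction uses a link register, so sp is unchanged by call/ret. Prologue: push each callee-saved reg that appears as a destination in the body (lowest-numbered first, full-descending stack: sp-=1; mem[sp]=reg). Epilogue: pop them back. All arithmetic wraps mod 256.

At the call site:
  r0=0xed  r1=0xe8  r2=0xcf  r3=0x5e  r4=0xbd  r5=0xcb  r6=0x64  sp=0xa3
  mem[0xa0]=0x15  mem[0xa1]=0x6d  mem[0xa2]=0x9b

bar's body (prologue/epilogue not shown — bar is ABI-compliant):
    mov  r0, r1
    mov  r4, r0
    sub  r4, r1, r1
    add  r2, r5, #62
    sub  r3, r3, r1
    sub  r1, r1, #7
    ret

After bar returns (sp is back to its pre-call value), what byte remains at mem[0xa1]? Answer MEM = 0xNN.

MEM = 0xcf

prologue: push r0 -> mem[0xa2]=0xed, sp=0xa2
prologue: push r2 -> mem[0xa1]=0xcf, sp=0xa1
prologue: push r3 -> mem[0xa0]=0x5e, sp=0xa0
body[0] mov  r0, r1 -> r0=0xe8
body[1] mov  r4, r0 -> r4=0xe8
body[2] sub  r4, r1, r1 -> r4=0x00
body[3] add  r2, r5, #62 -> r2=0x09
body[4] sub  r3, r3, r1 -> r3=0x76
body[5] sub  r1, r1, #7 -> r1=0xe1
epilogue: pop r3=0x5e, sp=0xa1
epilogue: pop r2=0xcf, sp=0xa2
epilogue: pop r0=0xed, sp=0xa3
prologue pushed ['r0', 'r2', 'r3'] at ['0xa2', '0xa1', '0xa0']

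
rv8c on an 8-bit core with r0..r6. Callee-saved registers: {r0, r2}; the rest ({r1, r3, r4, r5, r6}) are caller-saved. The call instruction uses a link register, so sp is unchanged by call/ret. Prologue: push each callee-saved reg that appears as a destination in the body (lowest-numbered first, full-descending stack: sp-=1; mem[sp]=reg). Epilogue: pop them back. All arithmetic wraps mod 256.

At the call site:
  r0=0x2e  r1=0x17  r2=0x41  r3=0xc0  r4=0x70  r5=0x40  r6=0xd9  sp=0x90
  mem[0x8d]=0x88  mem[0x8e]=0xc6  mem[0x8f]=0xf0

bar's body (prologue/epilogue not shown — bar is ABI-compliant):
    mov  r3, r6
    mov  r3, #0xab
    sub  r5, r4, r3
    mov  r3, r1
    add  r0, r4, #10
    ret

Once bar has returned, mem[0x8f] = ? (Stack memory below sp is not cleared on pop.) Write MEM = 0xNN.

prologue: push r0 → mem[0x8f]=0x2e, sp=0x8f
body[0] mov  r3, r6 → r3=0xd9
body[1] mov  r3, #0xab → r3=0xab
body[2] sub  r5, r4, r3 → r5=0xc5
body[3] mov  r3, r1 → r3=0x17
body[4] add  r0, r4, #10 → r0=0x7a
epilogue: pop r0=0x2e, sp=0x90
prologue pushed ['r0'] at ['0x8f']

MEM = 0x2e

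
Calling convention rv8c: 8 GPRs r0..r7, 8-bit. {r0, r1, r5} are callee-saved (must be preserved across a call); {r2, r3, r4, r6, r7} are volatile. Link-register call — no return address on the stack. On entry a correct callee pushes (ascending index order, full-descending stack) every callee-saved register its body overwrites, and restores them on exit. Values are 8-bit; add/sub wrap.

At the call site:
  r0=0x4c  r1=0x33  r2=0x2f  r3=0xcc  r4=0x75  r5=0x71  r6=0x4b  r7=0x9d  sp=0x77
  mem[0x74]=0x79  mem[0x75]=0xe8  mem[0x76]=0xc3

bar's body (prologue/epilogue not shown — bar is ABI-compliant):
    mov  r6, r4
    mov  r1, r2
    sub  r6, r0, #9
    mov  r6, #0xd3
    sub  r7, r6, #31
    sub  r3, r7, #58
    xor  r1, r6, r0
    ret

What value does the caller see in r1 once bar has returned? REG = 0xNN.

REG = 0x33

prologue: push r1 -> mem[0x76]=0x33, sp=0x76
body[0] mov  r6, r4 -> r6=0x75
body[1] mov  r1, r2 -> r1=0x2f
body[2] sub  r6, r0, #9 -> r6=0x43
body[3] mov  r6, #0xd3 -> r6=0xd3
body[4] sub  r7, r6, #31 -> r7=0xb4
body[5] sub  r3, r7, #58 -> r3=0x7a
body[6] xor  r1, r6, r0 -> r1=0x9f
epilogue: pop r1=0x33, sp=0x77
r1 is callee-saved -> restored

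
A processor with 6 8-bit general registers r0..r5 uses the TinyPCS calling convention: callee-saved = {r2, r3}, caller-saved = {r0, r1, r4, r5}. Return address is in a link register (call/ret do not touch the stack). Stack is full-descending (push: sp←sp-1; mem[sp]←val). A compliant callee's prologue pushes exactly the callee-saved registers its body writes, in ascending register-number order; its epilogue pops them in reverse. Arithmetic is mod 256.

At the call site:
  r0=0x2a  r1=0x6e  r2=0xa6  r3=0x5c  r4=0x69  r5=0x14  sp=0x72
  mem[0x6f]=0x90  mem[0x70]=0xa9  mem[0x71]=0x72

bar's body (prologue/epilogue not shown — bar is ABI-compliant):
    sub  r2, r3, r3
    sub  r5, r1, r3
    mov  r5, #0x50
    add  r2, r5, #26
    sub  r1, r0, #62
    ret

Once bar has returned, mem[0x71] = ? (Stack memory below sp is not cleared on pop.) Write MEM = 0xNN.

prologue: push r2 -> mem[0x71]=0xa6, sp=0x71
body[0] sub  r2, r3, r3 -> r2=0x00
body[1] sub  r5, r1, r3 -> r5=0x12
body[2] mov  r5, #0x50 -> r5=0x50
body[3] add  r2, r5, #26 -> r2=0x6a
body[4] sub  r1, r0, #62 -> r1=0xec
epilogue: pop r2=0xa6, sp=0x72
prologue pushed ['r2'] at ['0x71']

MEM = 0xa6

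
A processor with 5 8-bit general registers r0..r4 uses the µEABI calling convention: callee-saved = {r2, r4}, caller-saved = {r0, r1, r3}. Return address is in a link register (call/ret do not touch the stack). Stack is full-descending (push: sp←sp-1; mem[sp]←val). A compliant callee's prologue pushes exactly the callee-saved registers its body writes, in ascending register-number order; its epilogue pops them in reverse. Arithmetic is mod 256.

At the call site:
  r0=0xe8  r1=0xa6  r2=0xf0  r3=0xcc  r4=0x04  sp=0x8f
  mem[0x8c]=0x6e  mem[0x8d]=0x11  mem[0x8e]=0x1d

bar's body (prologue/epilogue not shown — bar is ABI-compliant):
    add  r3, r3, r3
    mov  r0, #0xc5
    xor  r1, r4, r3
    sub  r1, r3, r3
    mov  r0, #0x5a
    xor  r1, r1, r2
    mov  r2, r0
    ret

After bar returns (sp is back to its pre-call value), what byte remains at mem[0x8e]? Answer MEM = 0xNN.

prologue: push r2 → mem[0x8e]=0xf0, sp=0x8e
body[0] add  r3, r3, r3 → r3=0x98
body[1] mov  r0, #0xc5 → r0=0xc5
body[2] xor  r1, r4, r3 → r1=0x9c
body[3] sub  r1, r3, r3 → r1=0x00
body[4] mov  r0, #0x5a → r0=0x5a
body[5] xor  r1, r1, r2 → r1=0xf0
body[6] mov  r2, r0 → r2=0x5a
epilogue: pop r2=0xf0, sp=0x8f
prologue pushed ['r2'] at ['0x8e']

MEM = 0xf0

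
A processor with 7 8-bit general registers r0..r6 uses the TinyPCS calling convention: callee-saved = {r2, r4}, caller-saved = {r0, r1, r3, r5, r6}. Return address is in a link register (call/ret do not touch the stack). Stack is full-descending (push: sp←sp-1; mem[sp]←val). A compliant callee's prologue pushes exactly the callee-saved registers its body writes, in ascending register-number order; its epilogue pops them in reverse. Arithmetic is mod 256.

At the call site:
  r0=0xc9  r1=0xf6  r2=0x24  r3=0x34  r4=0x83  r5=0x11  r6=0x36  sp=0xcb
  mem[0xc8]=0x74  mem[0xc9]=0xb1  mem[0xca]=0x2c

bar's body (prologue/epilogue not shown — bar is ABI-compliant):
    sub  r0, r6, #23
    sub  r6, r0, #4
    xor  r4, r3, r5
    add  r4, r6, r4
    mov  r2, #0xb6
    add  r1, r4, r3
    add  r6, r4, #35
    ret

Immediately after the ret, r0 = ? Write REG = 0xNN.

REG = 0x1f

prologue: push r2 → mem[0xca]=0x24, sp=0xca
prologue: push r4 → mem[0xc9]=0x83, sp=0xc9
body[0] sub  r0, r6, #23 → r0=0x1f
body[1] sub  r6, r0, #4 → r6=0x1b
body[2] xor  r4, r3, r5 → r4=0x25
body[3] add  r4, r6, r4 → r4=0x40
body[4] mov  r2, #0xb6 → r2=0xb6
body[5] add  r1, r4, r3 → r1=0x74
body[6] add  r6, r4, #35 → r6=0x63
epilogue: pop r4=0x83, sp=0xca
epilogue: pop r2=0x24, sp=0xcb
r0 is caller-saved → body value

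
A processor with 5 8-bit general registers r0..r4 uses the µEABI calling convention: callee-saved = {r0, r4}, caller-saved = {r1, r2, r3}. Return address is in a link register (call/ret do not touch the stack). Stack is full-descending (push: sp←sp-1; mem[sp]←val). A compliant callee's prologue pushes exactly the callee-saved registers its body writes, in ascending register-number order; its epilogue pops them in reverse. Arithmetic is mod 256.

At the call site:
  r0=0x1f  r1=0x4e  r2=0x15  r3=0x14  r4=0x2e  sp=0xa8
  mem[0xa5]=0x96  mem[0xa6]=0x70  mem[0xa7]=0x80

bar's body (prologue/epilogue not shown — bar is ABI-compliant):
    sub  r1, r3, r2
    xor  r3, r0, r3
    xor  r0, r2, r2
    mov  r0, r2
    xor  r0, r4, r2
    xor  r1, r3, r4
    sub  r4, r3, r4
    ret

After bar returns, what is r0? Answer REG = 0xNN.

REG = 0x1f

prologue: push r0 -> mem[0xa7]=0x1f, sp=0xa7
prologue: push r4 -> mem[0xa6]=0x2e, sp=0xa6
body[0] sub  r1, r3, r2 -> r1=0xff
body[1] xor  r3, r0, r3 -> r3=0x0b
body[2] xor  r0, r2, r2 -> r0=0x00
body[3] mov  r0, r2 -> r0=0x15
body[4] xor  r0, r4, r2 -> r0=0x3b
body[5] xor  r1, r3, r4 -> r1=0x25
body[6] sub  r4, r3, r4 -> r4=0xdd
epilogue: pop r4=0x2e, sp=0xa7
epilogue: pop r0=0x1f, sp=0xa8
r0 is callee-saved -> restored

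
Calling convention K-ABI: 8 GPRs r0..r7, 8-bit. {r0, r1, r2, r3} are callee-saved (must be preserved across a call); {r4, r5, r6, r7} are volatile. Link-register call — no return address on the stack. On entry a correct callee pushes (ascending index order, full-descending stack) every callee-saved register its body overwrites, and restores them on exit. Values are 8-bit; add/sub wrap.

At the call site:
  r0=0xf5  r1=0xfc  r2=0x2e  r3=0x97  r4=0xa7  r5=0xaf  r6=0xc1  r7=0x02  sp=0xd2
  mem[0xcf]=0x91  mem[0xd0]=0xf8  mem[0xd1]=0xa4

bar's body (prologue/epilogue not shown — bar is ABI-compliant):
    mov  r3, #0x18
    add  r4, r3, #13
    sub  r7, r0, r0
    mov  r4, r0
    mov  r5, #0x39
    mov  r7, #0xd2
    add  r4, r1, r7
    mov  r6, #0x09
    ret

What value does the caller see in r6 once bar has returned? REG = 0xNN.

REG = 0x09

prologue: push r3 → mem[0xd1]=0x97, sp=0xd1
body[0] mov  r3, #0x18 → r3=0x18
body[1] add  r4, r3, #13 → r4=0x25
body[2] sub  r7, r0, r0 → r7=0x00
body[3] mov  r4, r0 → r4=0xf5
body[4] mov  r5, #0x39 → r5=0x39
body[5] mov  r7, #0xd2 → r7=0xd2
body[6] add  r4, r1, r7 → r4=0xce
body[7] mov  r6, #0x09 → r6=0x09
epilogue: pop r3=0x97, sp=0xd2
r6 is caller-saved → body value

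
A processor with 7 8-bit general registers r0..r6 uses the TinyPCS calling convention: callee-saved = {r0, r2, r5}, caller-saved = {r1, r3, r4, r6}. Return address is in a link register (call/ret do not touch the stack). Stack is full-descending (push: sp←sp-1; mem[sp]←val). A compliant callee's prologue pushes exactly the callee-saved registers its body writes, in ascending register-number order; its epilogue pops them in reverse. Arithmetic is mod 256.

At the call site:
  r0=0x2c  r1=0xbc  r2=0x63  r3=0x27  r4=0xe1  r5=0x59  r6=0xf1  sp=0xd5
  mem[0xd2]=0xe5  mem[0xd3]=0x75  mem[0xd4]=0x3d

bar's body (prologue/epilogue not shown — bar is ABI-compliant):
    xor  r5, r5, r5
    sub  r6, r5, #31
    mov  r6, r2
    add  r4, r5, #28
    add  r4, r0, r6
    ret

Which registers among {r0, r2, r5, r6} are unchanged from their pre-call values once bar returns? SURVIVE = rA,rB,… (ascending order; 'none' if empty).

SURVIVE = r0,r2,r5

prologue: push r5 -> mem[0xd4]=0x59, sp=0xd4
body[0] xor  r5, r5, r5 -> r5=0x00
body[1] sub  r6, r5, #31 -> r6=0xe1
body[2] mov  r6, r2 -> r6=0x63
body[3] add  r4, r5, #28 -> r4=0x1c
body[4] add  r4, r0, r6 -> r4=0x8f
epilogue: pop r5=0x59, sp=0xd5
r0: callee-saved, written=False
r2: callee-saved, written=False
r5: callee-saved, written=True
r6: caller-saved, written=True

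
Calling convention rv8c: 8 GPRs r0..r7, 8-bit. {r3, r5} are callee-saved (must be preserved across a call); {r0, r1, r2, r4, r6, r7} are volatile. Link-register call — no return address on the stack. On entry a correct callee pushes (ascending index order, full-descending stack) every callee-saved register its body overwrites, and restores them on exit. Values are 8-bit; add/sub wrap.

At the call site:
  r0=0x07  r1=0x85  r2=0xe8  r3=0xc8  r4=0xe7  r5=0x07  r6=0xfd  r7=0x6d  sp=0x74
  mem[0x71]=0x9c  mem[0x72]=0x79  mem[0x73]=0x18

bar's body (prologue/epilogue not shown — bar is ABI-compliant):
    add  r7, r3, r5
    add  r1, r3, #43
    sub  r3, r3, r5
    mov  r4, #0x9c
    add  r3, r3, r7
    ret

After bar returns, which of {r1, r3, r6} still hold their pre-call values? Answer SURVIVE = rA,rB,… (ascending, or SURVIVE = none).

prologue: push r3 → mem[0x73]=0xc8, sp=0x73
body[0] add  r7, r3, r5 → r7=0xcf
body[1] add  r1, r3, #43 → r1=0xf3
body[2] sub  r3, r3, r5 → r3=0xc1
body[3] mov  r4, #0x9c → r4=0x9c
body[4] add  r3, r3, r7 → r3=0x90
epilogue: pop r3=0xc8, sp=0x74
r1: caller-saved, written=True
r3: callee-saved, written=True
r6: caller-saved, written=False

SURVIVE = r3,r6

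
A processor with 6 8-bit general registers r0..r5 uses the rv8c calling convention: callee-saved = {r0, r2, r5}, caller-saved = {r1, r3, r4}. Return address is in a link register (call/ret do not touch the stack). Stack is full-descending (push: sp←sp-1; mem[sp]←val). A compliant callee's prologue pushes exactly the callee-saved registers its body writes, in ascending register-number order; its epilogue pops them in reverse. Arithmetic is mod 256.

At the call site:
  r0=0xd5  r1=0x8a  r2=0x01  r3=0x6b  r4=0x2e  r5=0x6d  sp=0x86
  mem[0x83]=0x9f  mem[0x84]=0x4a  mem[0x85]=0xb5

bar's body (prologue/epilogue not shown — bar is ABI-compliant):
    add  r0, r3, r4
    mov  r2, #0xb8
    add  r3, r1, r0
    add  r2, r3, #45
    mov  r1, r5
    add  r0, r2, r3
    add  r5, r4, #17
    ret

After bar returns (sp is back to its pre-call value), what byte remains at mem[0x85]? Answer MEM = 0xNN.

MEM = 0xd5

prologue: push r0 -> mem[0x85]=0xd5, sp=0x85
prologue: push r2 -> mem[0x84]=0x01, sp=0x84
prologue: push r5 -> mem[0x83]=0x6d, sp=0x83
body[0] add  r0, r3, r4 -> r0=0x99
body[1] mov  r2, #0xb8 -> r2=0xb8
body[2] add  r3, r1, r0 -> r3=0x23
body[3] add  r2, r3, #45 -> r2=0x50
body[4] mov  r1, r5 -> r1=0x6d
body[5] add  r0, r2, r3 -> r0=0x73
body[6] add  r5, r4, #17 -> r5=0x3f
epilogue: pop r5=0x6d, sp=0x84
epilogue: pop r2=0x01, sp=0x85
epilogue: pop r0=0xd5, sp=0x86
prologue pushed ['r0', 'r2', 'r5'] at ['0x85', '0x84', '0x83']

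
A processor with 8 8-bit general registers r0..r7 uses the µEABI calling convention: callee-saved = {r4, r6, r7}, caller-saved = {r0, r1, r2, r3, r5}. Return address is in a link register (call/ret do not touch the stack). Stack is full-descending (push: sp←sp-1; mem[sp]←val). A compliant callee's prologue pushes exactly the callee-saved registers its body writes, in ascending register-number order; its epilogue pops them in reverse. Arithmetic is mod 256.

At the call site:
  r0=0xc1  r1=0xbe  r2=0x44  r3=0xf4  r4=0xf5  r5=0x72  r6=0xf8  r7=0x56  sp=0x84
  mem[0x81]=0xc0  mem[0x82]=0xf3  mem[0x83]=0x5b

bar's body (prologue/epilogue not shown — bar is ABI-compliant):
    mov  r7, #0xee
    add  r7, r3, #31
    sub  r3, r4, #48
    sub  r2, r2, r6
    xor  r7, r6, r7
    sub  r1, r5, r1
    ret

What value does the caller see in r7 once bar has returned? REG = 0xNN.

REG = 0x56

prologue: push r7 -> mem[0x83]=0x56, sp=0x83
body[0] mov  r7, #0xee -> r7=0xee
body[1] add  r7, r3, #31 -> r7=0x13
body[2] sub  r3, r4, #48 -> r3=0xc5
body[3] sub  r2, r2, r6 -> r2=0x4c
body[4] xor  r7, r6, r7 -> r7=0xeb
body[5] sub  r1, r5, r1 -> r1=0xb4
epilogue: pop r7=0x56, sp=0x84
r7 is callee-saved -> restored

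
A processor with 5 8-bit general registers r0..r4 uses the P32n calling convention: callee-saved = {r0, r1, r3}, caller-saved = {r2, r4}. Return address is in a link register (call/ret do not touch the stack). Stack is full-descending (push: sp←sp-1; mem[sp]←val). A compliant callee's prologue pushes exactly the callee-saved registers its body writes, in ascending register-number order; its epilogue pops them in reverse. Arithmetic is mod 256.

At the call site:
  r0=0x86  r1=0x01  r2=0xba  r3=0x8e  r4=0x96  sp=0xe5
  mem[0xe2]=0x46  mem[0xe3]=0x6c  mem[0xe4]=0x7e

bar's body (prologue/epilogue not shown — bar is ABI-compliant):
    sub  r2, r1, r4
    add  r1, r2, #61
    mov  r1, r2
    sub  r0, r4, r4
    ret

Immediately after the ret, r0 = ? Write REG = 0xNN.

REG = 0x86

prologue: push r0 → mem[0xe4]=0x86, sp=0xe4
prologue: push r1 → mem[0xe3]=0x01, sp=0xe3
body[0] sub  r2, r1, r4 → r2=0x6b
body[1] add  r1, r2, #61 → r1=0xa8
body[2] mov  r1, r2 → r1=0x6b
body[3] sub  r0, r4, r4 → r0=0x00
epilogue: pop r1=0x01, sp=0xe4
epilogue: pop r0=0x86, sp=0xe5
r0 is callee-saved → restored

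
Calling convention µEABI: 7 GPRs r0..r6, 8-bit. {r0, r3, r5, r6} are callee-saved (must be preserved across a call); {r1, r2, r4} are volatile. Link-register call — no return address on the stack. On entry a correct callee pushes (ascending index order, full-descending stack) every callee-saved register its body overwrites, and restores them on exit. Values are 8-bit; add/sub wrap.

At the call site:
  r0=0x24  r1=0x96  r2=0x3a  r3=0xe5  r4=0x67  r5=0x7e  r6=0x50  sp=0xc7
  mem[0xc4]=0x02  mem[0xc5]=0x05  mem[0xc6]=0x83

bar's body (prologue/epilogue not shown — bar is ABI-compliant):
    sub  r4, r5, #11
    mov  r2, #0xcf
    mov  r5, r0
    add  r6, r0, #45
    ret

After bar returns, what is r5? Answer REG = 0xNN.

REG = 0x7e

prologue: push r5 → mem[0xc6]=0x7e, sp=0xc6
prologue: push r6 → mem[0xc5]=0x50, sp=0xc5
body[0] sub  r4, r5, #11 → r4=0x73
body[1] mov  r2, #0xcf → r2=0xcf
body[2] mov  r5, r0 → r5=0x24
body[3] add  r6, r0, #45 → r6=0x51
epilogue: pop r6=0x50, sp=0xc6
epilogue: pop r5=0x7e, sp=0xc7
r5 is callee-saved → restored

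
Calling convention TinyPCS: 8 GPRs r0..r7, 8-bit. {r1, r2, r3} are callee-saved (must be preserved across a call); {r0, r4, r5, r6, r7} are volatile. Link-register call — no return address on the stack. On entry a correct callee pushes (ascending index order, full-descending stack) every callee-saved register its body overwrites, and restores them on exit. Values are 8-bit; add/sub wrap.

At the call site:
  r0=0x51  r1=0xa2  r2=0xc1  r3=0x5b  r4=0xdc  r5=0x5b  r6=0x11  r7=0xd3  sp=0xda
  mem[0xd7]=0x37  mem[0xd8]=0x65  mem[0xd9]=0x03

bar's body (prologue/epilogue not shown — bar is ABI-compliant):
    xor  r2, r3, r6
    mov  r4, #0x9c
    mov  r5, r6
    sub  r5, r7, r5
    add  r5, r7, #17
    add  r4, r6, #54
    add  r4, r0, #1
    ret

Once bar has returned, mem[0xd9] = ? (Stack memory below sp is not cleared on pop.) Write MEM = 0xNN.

prologue: push r2 → mem[0xd9]=0xc1, sp=0xd9
body[0] xor  r2, r3, r6 → r2=0x4a
body[1] mov  r4, #0x9c → r4=0x9c
body[2] mov  r5, r6 → r5=0x11
body[3] sub  r5, r7, r5 → r5=0xc2
body[4] add  r5, r7, #17 → r5=0xe4
body[5] add  r4, r6, #54 → r4=0x47
body[6] add  r4, r0, #1 → r4=0x52
epilogue: pop r2=0xc1, sp=0xda
prologue pushed ['r2'] at ['0xd9']

MEM = 0xc1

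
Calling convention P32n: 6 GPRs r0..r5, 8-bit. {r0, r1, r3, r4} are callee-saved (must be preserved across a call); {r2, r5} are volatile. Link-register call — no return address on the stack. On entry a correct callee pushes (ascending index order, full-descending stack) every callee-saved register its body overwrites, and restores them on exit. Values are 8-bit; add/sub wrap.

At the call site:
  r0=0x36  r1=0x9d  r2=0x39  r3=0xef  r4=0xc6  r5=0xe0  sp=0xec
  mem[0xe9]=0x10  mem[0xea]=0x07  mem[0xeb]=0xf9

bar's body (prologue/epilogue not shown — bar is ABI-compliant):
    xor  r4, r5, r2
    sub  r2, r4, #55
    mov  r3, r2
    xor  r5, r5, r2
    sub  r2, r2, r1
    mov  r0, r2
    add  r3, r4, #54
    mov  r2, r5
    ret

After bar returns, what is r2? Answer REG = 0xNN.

REG = 0x42

prologue: push r0 → mem[0xeb]=0x36, sp=0xeb
prologue: push r3 → mem[0xea]=0xef, sp=0xea
prologue: push r4 → mem[0xe9]=0xc6, sp=0xe9
body[0] xor  r4, r5, r2 → r4=0xd9
body[1] sub  r2, r4, #55 → r2=0xa2
body[2] mov  r3, r2 → r3=0xa2
body[3] xor  r5, r5, r2 → r5=0x42
body[4] sub  r2, r2, r1 → r2=0x05
body[5] mov  r0, r2 → r0=0x05
body[6] add  r3, r4, #54 → r3=0x0f
body[7] mov  r2, r5 → r2=0x42
epilogue: pop r4=0xc6, sp=0xea
epilogue: pop r3=0xef, sp=0xeb
epilogue: pop r0=0x36, sp=0xec
r2 is caller-saved → body value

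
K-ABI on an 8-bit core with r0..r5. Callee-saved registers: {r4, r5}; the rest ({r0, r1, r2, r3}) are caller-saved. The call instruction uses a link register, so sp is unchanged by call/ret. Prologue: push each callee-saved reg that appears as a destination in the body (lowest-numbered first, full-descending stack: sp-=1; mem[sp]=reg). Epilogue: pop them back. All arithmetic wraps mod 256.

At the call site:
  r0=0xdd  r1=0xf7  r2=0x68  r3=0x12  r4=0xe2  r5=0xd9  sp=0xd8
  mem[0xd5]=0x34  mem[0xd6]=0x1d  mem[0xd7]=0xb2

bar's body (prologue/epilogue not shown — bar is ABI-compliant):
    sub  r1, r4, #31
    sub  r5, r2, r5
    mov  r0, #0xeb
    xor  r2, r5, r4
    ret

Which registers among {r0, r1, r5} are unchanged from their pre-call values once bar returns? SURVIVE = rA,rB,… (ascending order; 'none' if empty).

prologue: push r5 → mem[0xd7]=0xd9, sp=0xd7
body[0] sub  r1, r4, #31 → r1=0xc3
body[1] sub  r5, r2, r5 → r5=0x8f
body[2] mov  r0, #0xeb → r0=0xeb
body[3] xor  r2, r5, r4 → r2=0x6d
epilogue: pop r5=0xd9, sp=0xd8
r0: caller-saved, written=True
r1: caller-saved, written=True
r5: callee-saved, written=True

SURVIVE = r5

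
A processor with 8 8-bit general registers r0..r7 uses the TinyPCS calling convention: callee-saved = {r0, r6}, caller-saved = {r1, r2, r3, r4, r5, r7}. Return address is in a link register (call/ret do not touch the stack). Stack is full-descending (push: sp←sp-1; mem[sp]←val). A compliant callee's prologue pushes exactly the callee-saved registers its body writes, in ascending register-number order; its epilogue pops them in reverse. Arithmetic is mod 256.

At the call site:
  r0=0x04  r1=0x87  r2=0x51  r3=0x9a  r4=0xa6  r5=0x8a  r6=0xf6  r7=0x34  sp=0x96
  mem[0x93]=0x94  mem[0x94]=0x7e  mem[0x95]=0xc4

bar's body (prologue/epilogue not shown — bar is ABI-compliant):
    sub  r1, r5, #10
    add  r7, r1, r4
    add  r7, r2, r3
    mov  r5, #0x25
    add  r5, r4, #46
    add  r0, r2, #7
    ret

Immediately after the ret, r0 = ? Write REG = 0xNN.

prologue: push r0 -> mem[0x95]=0x04, sp=0x95
body[0] sub  r1, r5, #10 -> r1=0x80
body[1] add  r7, r1, r4 -> r7=0x26
body[2] add  r7, r2, r3 -> r7=0xeb
body[3] mov  r5, #0x25 -> r5=0x25
body[4] add  r5, r4, #46 -> r5=0xd4
body[5] add  r0, r2, #7 -> r0=0x58
epilogue: pop r0=0x04, sp=0x96
r0 is callee-saved -> restored

REG = 0x04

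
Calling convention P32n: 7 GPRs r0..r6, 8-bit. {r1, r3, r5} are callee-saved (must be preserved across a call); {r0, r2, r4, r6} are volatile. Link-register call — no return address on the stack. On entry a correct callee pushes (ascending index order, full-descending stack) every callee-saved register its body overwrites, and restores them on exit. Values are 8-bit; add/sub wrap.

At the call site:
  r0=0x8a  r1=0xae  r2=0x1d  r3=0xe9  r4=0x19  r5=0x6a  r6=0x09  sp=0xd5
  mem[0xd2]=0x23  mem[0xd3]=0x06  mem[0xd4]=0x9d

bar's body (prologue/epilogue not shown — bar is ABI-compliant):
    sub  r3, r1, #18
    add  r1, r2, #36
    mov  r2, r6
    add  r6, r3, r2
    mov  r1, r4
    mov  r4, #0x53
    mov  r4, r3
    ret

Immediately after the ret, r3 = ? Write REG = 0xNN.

REG = 0xe9

prologue: push r1 → mem[0xd4]=0xae, sp=0xd4
prologue: push r3 → mem[0xd3]=0xe9, sp=0xd3
body[0] sub  r3, r1, #18 → r3=0x9c
body[1] add  r1, r2, #36 → r1=0x41
body[2] mov  r2, r6 → r2=0x09
body[3] add  r6, r3, r2 → r6=0xa5
body[4] mov  r1, r4 → r1=0x19
body[5] mov  r4, #0x53 → r4=0x53
body[6] mov  r4, r3 → r4=0x9c
epilogue: pop r3=0xe9, sp=0xd4
epilogue: pop r1=0xae, sp=0xd5
r3 is callee-saved → restored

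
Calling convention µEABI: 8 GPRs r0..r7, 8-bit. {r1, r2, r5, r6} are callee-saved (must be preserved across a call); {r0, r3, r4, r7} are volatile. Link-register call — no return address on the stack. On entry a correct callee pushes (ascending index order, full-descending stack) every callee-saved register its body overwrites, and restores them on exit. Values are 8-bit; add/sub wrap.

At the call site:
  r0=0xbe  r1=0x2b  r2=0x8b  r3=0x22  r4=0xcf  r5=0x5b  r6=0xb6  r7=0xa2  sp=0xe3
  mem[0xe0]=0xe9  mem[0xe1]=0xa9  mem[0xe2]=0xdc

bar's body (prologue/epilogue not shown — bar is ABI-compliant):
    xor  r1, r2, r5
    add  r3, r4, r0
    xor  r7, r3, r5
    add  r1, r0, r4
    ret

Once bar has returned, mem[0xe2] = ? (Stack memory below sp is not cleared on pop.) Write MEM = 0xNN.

prologue: push r1 -> mem[0xe2]=0x2b, sp=0xe2
body[0] xor  r1, r2, r5 -> r1=0xd0
body[1] add  r3, r4, r0 -> r3=0x8d
body[2] xor  r7, r3, r5 -> r7=0xd6
body[3] add  r1, r0, r4 -> r1=0x8d
epilogue: pop r1=0x2b, sp=0xe3
prologue pushed ['r1'] at ['0xe2']

MEM = 0x2b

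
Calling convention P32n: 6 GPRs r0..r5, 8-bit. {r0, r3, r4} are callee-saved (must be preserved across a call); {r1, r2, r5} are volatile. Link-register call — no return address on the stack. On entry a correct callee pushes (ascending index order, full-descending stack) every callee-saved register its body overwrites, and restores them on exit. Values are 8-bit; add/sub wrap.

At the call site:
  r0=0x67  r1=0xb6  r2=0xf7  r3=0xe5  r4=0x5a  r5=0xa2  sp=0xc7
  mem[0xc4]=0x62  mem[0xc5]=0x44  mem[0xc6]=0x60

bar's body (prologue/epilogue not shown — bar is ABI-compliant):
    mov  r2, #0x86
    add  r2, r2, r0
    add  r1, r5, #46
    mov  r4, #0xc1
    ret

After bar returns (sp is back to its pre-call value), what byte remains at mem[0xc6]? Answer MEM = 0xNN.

MEM = 0x5a

prologue: push r4 -> mem[0xc6]=0x5a, sp=0xc6
body[0] mov  r2, #0x86 -> r2=0x86
body[1] add  r2, r2, r0 -> r2=0xed
body[2] add  r1, r5, #46 -> r1=0xd0
body[3] mov  r4, #0xc1 -> r4=0xc1
epilogue: pop r4=0x5a, sp=0xc7
prologue pushed ['r4'] at ['0xc6']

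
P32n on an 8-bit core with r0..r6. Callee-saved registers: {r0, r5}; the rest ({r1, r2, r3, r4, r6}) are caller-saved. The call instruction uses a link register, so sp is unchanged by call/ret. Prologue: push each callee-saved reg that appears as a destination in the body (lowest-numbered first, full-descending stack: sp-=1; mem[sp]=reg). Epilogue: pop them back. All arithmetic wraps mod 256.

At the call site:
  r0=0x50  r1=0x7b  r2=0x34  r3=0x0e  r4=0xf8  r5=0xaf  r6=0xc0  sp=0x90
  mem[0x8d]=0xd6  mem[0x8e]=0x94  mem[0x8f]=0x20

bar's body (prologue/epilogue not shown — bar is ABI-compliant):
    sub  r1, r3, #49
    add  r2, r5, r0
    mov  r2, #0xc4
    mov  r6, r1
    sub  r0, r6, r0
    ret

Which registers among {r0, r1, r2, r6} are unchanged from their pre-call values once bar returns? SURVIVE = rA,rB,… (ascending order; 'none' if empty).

prologue: push r0 -> mem[0x8f]=0x50, sp=0x8f
body[0] sub  r1, r3, #49 -> r1=0xdd
body[1] add  r2, r5, r0 -> r2=0xff
body[2] mov  r2, #0xc4 -> r2=0xc4
body[3] mov  r6, r1 -> r6=0xdd
body[4] sub  r0, r6, r0 -> r0=0x8d
epilogue: pop r0=0x50, sp=0x90
r0: callee-saved, written=True
r1: caller-saved, written=True
r2: caller-saved, written=True
r6: caller-saved, written=True

SURVIVE = r0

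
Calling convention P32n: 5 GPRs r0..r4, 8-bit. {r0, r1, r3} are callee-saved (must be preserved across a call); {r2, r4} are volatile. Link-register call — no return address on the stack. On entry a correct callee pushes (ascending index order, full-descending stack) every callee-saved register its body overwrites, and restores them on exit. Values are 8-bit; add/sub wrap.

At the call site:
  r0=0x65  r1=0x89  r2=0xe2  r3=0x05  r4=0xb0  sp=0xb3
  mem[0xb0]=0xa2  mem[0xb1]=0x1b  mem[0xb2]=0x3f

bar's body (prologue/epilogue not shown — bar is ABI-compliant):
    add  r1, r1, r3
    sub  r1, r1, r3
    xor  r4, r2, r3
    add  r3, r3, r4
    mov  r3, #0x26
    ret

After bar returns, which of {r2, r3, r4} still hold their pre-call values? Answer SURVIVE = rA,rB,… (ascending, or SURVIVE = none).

SURVIVE = r2,r3

prologue: push r1 → mem[0xb2]=0x89, sp=0xb2
prologue: push r3 → mem[0xb1]=0x05, sp=0xb1
body[0] add  r1, r1, r3 → r1=0x8e
body[1] sub  r1, r1, r3 → r1=0x89
body[2] xor  r4, r2, r3 → r4=0xe7
body[3] add  r3, r3, r4 → r3=0xec
body[4] mov  r3, #0x26 → r3=0x26
epilogue: pop r3=0x05, sp=0xb2
epilogue: pop r1=0x89, sp=0xb3
r2: caller-saved, written=False
r3: callee-saved, written=True
r4: caller-saved, written=True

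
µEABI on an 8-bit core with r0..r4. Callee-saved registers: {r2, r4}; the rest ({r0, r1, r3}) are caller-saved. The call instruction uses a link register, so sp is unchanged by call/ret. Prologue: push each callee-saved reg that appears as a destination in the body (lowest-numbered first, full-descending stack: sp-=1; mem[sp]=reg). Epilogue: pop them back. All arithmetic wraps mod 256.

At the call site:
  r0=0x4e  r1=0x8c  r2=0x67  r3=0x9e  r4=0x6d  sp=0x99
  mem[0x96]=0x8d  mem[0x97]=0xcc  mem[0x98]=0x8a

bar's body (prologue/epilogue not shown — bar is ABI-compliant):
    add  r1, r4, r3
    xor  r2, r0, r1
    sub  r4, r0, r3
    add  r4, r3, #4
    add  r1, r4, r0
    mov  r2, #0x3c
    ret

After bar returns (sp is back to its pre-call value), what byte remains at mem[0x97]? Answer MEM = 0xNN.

MEM = 0x6d

prologue: push r2 → mem[0x98]=0x67, sp=0x98
prologue: push r4 → mem[0x97]=0x6d, sp=0x97
body[0] add  r1, r4, r3 → r1=0x0b
body[1] xor  r2, r0, r1 → r2=0x45
body[2] sub  r4, r0, r3 → r4=0xb0
body[3] add  r4, r3, #4 → r4=0xa2
body[4] add  r1, r4, r0 → r1=0xf0
body[5] mov  r2, #0x3c → r2=0x3c
epilogue: pop r4=0x6d, sp=0x98
epilogue: pop r2=0x67, sp=0x99
prologue pushed ['r2', 'r4'] at ['0x98', '0x97']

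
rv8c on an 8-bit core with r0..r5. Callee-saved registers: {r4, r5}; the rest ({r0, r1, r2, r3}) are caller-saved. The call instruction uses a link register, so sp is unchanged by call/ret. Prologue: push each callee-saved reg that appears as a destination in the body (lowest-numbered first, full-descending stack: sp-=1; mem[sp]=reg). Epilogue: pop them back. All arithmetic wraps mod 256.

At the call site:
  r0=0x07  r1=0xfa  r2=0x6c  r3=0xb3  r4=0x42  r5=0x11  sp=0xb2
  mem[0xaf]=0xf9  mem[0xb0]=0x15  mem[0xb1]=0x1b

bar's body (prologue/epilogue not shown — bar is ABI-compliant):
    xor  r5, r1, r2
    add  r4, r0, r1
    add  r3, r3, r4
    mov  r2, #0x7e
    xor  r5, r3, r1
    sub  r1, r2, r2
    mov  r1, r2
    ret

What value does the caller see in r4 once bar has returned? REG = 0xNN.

prologue: push r4 -> mem[0xb1]=0x42, sp=0xb1
prologue: push r5 -> mem[0xb0]=0x11, sp=0xb0
body[0] xor  r5, r1, r2 -> r5=0x96
body[1] add  r4, r0, r1 -> r4=0x01
body[2] add  r3, r3, r4 -> r3=0xb4
body[3] mov  r2, #0x7e -> r2=0x7e
body[4] xor  r5, r3, r1 -> r5=0x4e
body[5] sub  r1, r2, r2 -> r1=0x00
body[6] mov  r1, r2 -> r1=0x7e
epilogue: pop r5=0x11, sp=0xb1
epilogue: pop r4=0x42, sp=0xb2
r4 is callee-saved -> restored

REG = 0x42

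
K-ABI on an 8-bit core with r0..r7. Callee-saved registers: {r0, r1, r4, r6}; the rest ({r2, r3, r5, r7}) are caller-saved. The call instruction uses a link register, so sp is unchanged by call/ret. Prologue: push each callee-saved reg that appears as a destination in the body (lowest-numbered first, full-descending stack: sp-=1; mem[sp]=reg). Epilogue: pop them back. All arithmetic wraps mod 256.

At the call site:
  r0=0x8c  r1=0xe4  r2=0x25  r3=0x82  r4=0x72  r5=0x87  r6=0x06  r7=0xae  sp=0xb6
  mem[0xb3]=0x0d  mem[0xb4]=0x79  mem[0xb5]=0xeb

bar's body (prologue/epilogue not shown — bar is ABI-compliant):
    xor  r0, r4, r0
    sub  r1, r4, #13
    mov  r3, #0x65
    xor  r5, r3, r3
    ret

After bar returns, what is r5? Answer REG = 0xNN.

REG = 0x00

prologue: push r0 -> mem[0xb5]=0x8c, sp=0xb5
prologue: push r1 -> mem[0xb4]=0xe4, sp=0xb4
body[0] xor  r0, r4, r0 -> r0=0xfe
body[1] sub  r1, r4, #13 -> r1=0x65
body[2] mov  r3, #0x65 -> r3=0x65
body[3] xor  r5, r3, r3 -> r5=0x00
epilogue: pop r1=0xe4, sp=0xb5
epilogue: pop r0=0x8c, sp=0xb6
r5 is caller-saved -> body value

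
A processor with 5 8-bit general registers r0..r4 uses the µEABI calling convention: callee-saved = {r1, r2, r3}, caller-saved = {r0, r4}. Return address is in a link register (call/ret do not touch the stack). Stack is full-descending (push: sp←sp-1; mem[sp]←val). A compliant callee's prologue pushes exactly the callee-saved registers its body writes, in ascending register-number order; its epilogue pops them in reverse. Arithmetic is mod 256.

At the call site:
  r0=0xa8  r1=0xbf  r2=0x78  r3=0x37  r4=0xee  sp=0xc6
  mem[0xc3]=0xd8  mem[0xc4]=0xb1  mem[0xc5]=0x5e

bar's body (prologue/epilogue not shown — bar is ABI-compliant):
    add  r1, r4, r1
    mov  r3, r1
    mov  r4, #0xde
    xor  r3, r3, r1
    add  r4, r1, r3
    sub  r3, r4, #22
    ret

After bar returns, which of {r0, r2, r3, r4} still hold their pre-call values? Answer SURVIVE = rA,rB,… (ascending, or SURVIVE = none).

prologue: push r1 -> mem[0xc5]=0xbf, sp=0xc5
prologue: push r3 -> mem[0xc4]=0x37, sp=0xc4
body[0] add  r1, r4, r1 -> r1=0xad
body[1] mov  r3, r1 -> r3=0xad
body[2] mov  r4, #0xde -> r4=0xde
body[3] xor  r3, r3, r1 -> r3=0x00
body[4] add  r4, r1, r3 -> r4=0xad
body[5] sub  r3, r4, #22 -> r3=0x97
epilogue: pop r3=0x37, sp=0xc5
epilogue: pop r1=0xbf, sp=0xc6
r0: caller-saved, written=False
r2: callee-saved, written=False
r3: callee-saved, written=True
r4: caller-saved, written=True

SURVIVE = r0,r2,r3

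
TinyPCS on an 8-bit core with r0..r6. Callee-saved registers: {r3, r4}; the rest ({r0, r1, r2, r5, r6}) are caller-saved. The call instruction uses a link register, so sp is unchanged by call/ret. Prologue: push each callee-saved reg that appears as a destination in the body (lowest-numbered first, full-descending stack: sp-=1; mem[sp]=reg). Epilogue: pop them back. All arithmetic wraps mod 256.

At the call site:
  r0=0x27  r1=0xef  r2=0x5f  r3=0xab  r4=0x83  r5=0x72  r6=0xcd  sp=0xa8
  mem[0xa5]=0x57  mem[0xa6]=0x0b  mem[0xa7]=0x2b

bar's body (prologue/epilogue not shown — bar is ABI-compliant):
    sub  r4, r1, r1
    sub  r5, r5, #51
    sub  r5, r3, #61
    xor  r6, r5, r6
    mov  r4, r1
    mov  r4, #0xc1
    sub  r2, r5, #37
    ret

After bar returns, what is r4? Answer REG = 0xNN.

REG = 0x83

prologue: push r4 → mem[0xa7]=0x83, sp=0xa7
body[0] sub  r4, r1, r1 → r4=0x00
body[1] sub  r5, r5, #51 → r5=0x3f
body[2] sub  r5, r3, #61 → r5=0x6e
body[3] xor  r6, r5, r6 → r6=0xa3
body[4] mov  r4, r1 → r4=0xef
body[5] mov  r4, #0xc1 → r4=0xc1
body[6] sub  r2, r5, #37 → r2=0x49
epilogue: pop r4=0x83, sp=0xa8
r4 is callee-saved → restored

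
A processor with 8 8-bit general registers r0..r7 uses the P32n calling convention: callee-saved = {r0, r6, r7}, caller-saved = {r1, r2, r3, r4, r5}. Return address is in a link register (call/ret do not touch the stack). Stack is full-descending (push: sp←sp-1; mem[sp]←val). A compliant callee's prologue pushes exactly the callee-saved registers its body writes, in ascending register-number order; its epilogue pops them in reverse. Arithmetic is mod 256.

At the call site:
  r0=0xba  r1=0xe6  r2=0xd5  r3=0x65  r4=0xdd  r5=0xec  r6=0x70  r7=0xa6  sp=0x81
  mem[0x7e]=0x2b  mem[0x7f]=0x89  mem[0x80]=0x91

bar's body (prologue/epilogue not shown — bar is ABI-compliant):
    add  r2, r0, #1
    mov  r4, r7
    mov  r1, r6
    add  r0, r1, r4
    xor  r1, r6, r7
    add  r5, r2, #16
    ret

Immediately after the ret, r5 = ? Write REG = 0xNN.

prologue: push r0 -> mem[0x80]=0xba, sp=0x80
body[0] add  r2, r0, #1 -> r2=0xbb
body[1] mov  r4, r7 -> r4=0xa6
body[2] mov  r1, r6 -> r1=0x70
body[3] add  r0, r1, r4 -> r0=0x16
body[4] xor  r1, r6, r7 -> r1=0xd6
body[5] add  r5, r2, #16 -> r5=0xcb
epilogue: pop r0=0xba, sp=0x81
r5 is caller-saved -> body value

REG = 0xcb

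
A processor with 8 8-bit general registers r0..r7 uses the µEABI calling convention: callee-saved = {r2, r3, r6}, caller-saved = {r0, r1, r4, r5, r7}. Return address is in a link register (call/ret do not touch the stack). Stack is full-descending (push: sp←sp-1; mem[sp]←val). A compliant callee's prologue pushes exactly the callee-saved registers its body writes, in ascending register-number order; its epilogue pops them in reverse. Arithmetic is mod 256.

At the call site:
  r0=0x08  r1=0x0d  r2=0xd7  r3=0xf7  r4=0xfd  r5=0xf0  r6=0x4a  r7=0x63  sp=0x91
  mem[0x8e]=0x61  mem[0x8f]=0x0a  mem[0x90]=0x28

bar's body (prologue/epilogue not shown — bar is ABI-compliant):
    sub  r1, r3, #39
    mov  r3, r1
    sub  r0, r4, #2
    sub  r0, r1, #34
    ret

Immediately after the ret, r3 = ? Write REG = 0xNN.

REG = 0xf7

prologue: push r3 -> mem[0x90]=0xf7, sp=0x90
body[0] sub  r1, r3, #39 -> r1=0xd0
body[1] mov  r3, r1 -> r3=0xd0
body[2] sub  r0, r4, #2 -> r0=0xfb
body[3] sub  r0, r1, #34 -> r0=0xae
epilogue: pop r3=0xf7, sp=0x91
r3 is callee-saved -> restored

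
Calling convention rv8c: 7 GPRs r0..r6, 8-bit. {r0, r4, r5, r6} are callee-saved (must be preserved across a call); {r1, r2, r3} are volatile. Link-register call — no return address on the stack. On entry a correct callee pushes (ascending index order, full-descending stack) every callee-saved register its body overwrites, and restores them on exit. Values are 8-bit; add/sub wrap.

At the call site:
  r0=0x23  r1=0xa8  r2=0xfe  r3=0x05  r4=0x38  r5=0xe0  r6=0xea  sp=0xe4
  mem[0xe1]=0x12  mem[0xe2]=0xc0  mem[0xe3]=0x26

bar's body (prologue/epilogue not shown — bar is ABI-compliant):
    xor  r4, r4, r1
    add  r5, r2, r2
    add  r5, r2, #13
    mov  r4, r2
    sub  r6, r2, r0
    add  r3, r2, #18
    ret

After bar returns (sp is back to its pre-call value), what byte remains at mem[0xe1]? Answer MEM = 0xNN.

prologue: push r4 -> mem[0xe3]=0x38, sp=0xe3
prologue: push r5 -> mem[0xe2]=0xe0, sp=0xe2
prologue: push r6 -> mem[0xe1]=0xea, sp=0xe1
body[0] xor  r4, r4, r1 -> r4=0x90
body[1] add  r5, r2, r2 -> r5=0xfc
body[2] add  r5, r2, #13 -> r5=0x0b
body[3] mov  r4, r2 -> r4=0xfe
body[4] sub  r6, r2, r0 -> r6=0xdb
body[5] add  r3, r2, #18 -> r3=0x10
epilogue: pop r6=0xea, sp=0xe2
epilogue: pop r5=0xe0, sp=0xe3
epilogue: pop r4=0x38, sp=0xe4
prologue pushed ['r4', 'r5', 'r6'] at ['0xe3', '0xe2', '0xe1']

MEM = 0xea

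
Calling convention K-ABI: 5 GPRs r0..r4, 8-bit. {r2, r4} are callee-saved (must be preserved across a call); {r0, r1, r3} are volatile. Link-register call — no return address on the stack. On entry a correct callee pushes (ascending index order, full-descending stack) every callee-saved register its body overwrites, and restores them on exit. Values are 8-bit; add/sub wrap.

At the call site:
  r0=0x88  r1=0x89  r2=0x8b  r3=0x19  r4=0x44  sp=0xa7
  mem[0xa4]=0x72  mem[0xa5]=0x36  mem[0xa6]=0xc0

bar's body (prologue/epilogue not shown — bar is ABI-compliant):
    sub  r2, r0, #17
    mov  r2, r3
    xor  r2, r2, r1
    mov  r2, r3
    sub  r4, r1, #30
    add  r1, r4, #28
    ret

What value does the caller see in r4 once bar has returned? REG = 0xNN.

REG = 0x44

prologue: push r2 -> mem[0xa6]=0x8b, sp=0xa6
prologue: push r4 -> mem[0xa5]=0x44, sp=0xa5
body[0] sub  r2, r0, #17 -> r2=0x77
body[1] mov  r2, r3 -> r2=0x19
body[2] xor  r2, r2, r1 -> r2=0x90
body[3] mov  r2, r3 -> r2=0x19
body[4] sub  r4, r1, #30 -> r4=0x6b
body[5] add  r1, r4, #28 -> r1=0x87
epilogue: pop r4=0x44, sp=0xa6
epilogue: pop r2=0x8b, sp=0xa7
r4 is callee-saved -> restored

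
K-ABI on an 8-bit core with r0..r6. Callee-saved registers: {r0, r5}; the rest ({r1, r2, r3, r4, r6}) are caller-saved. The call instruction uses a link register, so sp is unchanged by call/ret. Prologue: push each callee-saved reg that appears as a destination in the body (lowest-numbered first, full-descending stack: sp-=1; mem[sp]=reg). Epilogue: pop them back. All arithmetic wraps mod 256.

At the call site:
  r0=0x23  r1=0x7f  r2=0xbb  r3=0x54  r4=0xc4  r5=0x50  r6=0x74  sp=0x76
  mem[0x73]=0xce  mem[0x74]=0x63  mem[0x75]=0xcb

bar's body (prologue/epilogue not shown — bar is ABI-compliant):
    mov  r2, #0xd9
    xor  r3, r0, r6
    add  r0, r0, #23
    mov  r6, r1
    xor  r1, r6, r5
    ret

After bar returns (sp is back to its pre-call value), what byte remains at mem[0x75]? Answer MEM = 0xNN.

MEM = 0x23

prologue: push r0 -> mem[0x75]=0x23, sp=0x75
body[0] mov  r2, #0xd9 -> r2=0xd9
body[1] xor  r3, r0, r6 -> r3=0x57
body[2] add  r0, r0, #23 -> r0=0x3a
body[3] mov  r6, r1 -> r6=0x7f
body[4] xor  r1, r6, r5 -> r1=0x2f
epilogue: pop r0=0x23, sp=0x76
prologue pushed ['r0'] at ['0x75']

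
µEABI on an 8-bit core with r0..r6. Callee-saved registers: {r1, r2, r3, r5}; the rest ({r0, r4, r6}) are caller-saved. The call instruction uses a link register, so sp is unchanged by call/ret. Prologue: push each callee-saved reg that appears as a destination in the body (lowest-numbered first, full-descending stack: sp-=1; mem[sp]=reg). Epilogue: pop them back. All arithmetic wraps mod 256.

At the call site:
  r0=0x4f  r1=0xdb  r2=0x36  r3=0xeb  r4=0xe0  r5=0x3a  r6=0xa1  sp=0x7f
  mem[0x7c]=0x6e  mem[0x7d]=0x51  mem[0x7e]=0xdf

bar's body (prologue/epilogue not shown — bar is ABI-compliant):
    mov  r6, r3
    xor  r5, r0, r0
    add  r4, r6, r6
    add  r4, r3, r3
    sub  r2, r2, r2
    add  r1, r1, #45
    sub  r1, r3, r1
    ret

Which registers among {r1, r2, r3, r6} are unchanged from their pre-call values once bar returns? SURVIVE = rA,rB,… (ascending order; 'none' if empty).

SURVIVE = r1,r2,r3

prologue: push r1 → mem[0x7e]=0xdb, sp=0x7e
prologue: push r2 → mem[0x7d]=0x36, sp=0x7d
prologue: push r5 → mem[0x7c]=0x3a, sp=0x7c
body[0] mov  r6, r3 → r6=0xeb
body[1] xor  r5, r0, r0 → r5=0x00
body[2] add  r4, r6, r6 → r4=0xd6
body[3] add  r4, r3, r3 → r4=0xd6
body[4] sub  r2, r2, r2 → r2=0x00
body[5] add  r1, r1, #45 → r1=0x08
body[6] sub  r1, r3, r1 → r1=0xe3
epilogue: pop r5=0x3a, sp=0x7d
epilogue: pop r2=0x36, sp=0x7e
epilogue: pop r1=0xdb, sp=0x7f
r1: callee-saved, written=True
r2: callee-saved, written=True
r3: callee-saved, written=False
r6: caller-saved, written=True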